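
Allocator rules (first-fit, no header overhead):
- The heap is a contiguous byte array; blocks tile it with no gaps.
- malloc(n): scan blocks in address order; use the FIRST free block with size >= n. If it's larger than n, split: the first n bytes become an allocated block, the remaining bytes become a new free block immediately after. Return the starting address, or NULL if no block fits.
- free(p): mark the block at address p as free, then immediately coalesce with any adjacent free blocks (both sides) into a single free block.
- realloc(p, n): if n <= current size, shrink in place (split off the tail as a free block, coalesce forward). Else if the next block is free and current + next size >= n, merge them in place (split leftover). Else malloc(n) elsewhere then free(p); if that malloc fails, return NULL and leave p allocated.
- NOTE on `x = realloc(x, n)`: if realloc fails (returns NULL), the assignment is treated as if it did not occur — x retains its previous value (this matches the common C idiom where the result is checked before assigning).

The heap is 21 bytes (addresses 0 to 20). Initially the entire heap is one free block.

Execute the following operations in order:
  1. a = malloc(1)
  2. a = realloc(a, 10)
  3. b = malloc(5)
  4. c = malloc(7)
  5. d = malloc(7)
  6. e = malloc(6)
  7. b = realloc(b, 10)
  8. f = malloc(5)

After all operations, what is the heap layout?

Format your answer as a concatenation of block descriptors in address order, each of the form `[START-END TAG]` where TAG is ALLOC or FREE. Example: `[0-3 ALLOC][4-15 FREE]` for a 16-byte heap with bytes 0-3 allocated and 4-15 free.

Answer: [0-9 ALLOC][10-14 ALLOC][15-20 ALLOC]

Derivation:
Op 1: a = malloc(1) -> a = 0; heap: [0-0 ALLOC][1-20 FREE]
Op 2: a = realloc(a, 10) -> a = 0; heap: [0-9 ALLOC][10-20 FREE]
Op 3: b = malloc(5) -> b = 10; heap: [0-9 ALLOC][10-14 ALLOC][15-20 FREE]
Op 4: c = malloc(7) -> c = NULL; heap: [0-9 ALLOC][10-14 ALLOC][15-20 FREE]
Op 5: d = malloc(7) -> d = NULL; heap: [0-9 ALLOC][10-14 ALLOC][15-20 FREE]
Op 6: e = malloc(6) -> e = 15; heap: [0-9 ALLOC][10-14 ALLOC][15-20 ALLOC]
Op 7: b = realloc(b, 10) -> NULL (b unchanged); heap: [0-9 ALLOC][10-14 ALLOC][15-20 ALLOC]
Op 8: f = malloc(5) -> f = NULL; heap: [0-9 ALLOC][10-14 ALLOC][15-20 ALLOC]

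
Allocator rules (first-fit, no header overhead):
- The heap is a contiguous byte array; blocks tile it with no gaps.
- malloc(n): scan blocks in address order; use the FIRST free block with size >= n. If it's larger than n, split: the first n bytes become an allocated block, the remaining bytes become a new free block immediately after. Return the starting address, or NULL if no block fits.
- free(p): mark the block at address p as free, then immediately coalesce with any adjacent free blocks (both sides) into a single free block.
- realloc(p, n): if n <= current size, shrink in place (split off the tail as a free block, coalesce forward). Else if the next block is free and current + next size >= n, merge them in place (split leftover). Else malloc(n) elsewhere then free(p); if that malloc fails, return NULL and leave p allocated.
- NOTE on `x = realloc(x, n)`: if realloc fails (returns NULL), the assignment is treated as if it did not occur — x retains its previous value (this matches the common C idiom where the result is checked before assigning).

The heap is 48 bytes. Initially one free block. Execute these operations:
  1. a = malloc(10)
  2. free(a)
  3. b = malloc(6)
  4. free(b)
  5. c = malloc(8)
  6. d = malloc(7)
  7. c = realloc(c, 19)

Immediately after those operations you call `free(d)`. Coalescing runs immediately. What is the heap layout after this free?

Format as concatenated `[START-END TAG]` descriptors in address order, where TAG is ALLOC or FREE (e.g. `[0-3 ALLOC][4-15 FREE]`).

Op 1: a = malloc(10) -> a = 0; heap: [0-9 ALLOC][10-47 FREE]
Op 2: free(a) -> (freed a); heap: [0-47 FREE]
Op 3: b = malloc(6) -> b = 0; heap: [0-5 ALLOC][6-47 FREE]
Op 4: free(b) -> (freed b); heap: [0-47 FREE]
Op 5: c = malloc(8) -> c = 0; heap: [0-7 ALLOC][8-47 FREE]
Op 6: d = malloc(7) -> d = 8; heap: [0-7 ALLOC][8-14 ALLOC][15-47 FREE]
Op 7: c = realloc(c, 19) -> c = 15; heap: [0-7 FREE][8-14 ALLOC][15-33 ALLOC][34-47 FREE]
free(d): d = 8 -> block [8-14 ALLOC]; mark free, coalesce with adjacent free neighbors -> [0-14 FREE][15-33 ALLOC][34-47 FREE]

Answer: [0-14 FREE][15-33 ALLOC][34-47 FREE]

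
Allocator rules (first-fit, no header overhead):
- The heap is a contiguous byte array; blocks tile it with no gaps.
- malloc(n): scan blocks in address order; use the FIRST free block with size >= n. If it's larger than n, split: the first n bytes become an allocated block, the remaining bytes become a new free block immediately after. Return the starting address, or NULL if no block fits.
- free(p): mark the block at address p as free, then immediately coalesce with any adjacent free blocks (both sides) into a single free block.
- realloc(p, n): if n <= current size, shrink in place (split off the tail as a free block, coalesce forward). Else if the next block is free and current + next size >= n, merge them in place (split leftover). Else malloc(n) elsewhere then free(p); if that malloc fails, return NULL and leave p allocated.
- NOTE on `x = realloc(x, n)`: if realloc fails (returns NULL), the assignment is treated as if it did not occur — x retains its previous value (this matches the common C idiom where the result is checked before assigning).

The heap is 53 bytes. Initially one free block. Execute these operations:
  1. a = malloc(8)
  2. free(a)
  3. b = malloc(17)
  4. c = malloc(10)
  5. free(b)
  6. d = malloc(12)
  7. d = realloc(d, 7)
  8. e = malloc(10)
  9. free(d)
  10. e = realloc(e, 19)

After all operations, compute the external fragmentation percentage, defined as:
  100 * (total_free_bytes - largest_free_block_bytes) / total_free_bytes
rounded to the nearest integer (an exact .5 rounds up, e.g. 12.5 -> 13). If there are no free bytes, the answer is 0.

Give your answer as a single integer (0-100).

Op 1: a = malloc(8) -> a = 0; heap: [0-7 ALLOC][8-52 FREE]
Op 2: free(a) -> (freed a); heap: [0-52 FREE]
Op 3: b = malloc(17) -> b = 0; heap: [0-16 ALLOC][17-52 FREE]
Op 4: c = malloc(10) -> c = 17; heap: [0-16 ALLOC][17-26 ALLOC][27-52 FREE]
Op 5: free(b) -> (freed b); heap: [0-16 FREE][17-26 ALLOC][27-52 FREE]
Op 6: d = malloc(12) -> d = 0; heap: [0-11 ALLOC][12-16 FREE][17-26 ALLOC][27-52 FREE]
Op 7: d = realloc(d, 7) -> d = 0; heap: [0-6 ALLOC][7-16 FREE][17-26 ALLOC][27-52 FREE]
Op 8: e = malloc(10) -> e = 7; heap: [0-6 ALLOC][7-16 ALLOC][17-26 ALLOC][27-52 FREE]
Op 9: free(d) -> (freed d); heap: [0-6 FREE][7-16 ALLOC][17-26 ALLOC][27-52 FREE]
Op 10: e = realloc(e, 19) -> e = 27; heap: [0-16 FREE][17-26 ALLOC][27-45 ALLOC][46-52 FREE]
Free blocks: [17 7] total_free=24 largest=17 -> 100*(24-17)/24 = 700/24 ≈ 29.167 -> rounds to 29

Answer: 29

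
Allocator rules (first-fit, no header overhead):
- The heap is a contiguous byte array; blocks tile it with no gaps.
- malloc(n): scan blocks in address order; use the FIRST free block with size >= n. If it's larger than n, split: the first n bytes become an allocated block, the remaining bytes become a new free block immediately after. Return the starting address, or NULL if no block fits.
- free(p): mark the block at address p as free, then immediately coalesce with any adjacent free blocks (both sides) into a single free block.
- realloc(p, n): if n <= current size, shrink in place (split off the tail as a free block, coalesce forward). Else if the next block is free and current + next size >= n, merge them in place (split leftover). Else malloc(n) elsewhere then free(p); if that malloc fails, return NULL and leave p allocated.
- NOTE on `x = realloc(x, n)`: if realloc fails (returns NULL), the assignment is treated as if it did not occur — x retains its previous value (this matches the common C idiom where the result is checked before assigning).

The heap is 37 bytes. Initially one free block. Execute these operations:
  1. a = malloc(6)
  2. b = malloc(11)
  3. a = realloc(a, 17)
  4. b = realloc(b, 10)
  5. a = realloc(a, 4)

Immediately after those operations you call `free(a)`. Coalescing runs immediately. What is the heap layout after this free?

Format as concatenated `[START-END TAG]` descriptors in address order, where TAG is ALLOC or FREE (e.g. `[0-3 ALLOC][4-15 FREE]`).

Answer: [0-5 FREE][6-15 ALLOC][16-36 FREE]

Derivation:
Op 1: a = malloc(6) -> a = 0; heap: [0-5 ALLOC][6-36 FREE]
Op 2: b = malloc(11) -> b = 6; heap: [0-5 ALLOC][6-16 ALLOC][17-36 FREE]
Op 3: a = realloc(a, 17) -> a = 17; heap: [0-5 FREE][6-16 ALLOC][17-33 ALLOC][34-36 FREE]
Op 4: b = realloc(b, 10) -> b = 6; heap: [0-5 FREE][6-15 ALLOC][16-16 FREE][17-33 ALLOC][34-36 FREE]
Op 5: a = realloc(a, 4) -> a = 17; heap: [0-5 FREE][6-15 ALLOC][16-16 FREE][17-20 ALLOC][21-36 FREE]
free(a): a = 17 -> block [17-20 ALLOC]; mark free, coalesce with adjacent free neighbors -> [0-5 FREE][6-15 ALLOC][16-36 FREE]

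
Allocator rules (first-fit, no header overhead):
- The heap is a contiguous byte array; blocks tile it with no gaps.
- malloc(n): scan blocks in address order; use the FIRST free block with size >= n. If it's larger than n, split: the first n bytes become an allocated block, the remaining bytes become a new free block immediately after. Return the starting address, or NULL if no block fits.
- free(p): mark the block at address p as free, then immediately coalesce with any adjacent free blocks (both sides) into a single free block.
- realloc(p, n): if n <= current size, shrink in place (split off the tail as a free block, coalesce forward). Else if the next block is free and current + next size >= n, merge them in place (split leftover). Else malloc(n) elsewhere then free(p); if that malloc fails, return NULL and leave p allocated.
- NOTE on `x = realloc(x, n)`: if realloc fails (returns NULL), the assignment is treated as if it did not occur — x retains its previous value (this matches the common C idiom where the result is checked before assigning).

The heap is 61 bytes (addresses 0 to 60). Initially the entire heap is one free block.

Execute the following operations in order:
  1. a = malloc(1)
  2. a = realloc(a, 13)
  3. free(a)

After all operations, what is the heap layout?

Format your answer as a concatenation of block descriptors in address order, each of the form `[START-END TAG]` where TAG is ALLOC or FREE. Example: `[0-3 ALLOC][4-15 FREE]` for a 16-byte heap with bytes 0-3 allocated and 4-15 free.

Answer: [0-60 FREE]

Derivation:
Op 1: a = malloc(1) -> a = 0; heap: [0-0 ALLOC][1-60 FREE]
Op 2: a = realloc(a, 13) -> a = 0; heap: [0-12 ALLOC][13-60 FREE]
Op 3: free(a) -> (freed a); heap: [0-60 FREE]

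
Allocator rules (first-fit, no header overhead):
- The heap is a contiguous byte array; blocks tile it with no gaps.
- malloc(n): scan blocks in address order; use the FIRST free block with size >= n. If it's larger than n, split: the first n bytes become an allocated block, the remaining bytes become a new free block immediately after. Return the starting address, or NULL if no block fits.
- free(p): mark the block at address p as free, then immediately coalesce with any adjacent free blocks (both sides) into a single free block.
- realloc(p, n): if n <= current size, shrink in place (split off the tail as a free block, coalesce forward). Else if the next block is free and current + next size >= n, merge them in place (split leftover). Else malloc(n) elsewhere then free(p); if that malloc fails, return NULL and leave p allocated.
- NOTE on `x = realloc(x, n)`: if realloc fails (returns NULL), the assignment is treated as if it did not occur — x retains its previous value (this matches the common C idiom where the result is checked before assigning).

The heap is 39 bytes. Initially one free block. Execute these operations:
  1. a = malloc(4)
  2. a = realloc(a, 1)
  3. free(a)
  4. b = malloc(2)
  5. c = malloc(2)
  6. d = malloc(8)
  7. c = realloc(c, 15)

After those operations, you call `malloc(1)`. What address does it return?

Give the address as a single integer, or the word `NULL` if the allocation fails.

Op 1: a = malloc(4) -> a = 0; heap: [0-3 ALLOC][4-38 FREE]
Op 2: a = realloc(a, 1) -> a = 0; heap: [0-0 ALLOC][1-38 FREE]
Op 3: free(a) -> (freed a); heap: [0-38 FREE]
Op 4: b = malloc(2) -> b = 0; heap: [0-1 ALLOC][2-38 FREE]
Op 5: c = malloc(2) -> c = 2; heap: [0-1 ALLOC][2-3 ALLOC][4-38 FREE]
Op 6: d = malloc(8) -> d = 4; heap: [0-1 ALLOC][2-3 ALLOC][4-11 ALLOC][12-38 FREE]
Op 7: c = realloc(c, 15) -> c = 12; heap: [0-1 ALLOC][2-3 FREE][4-11 ALLOC][12-26 ALLOC][27-38 FREE]
malloc(1): first-fit scan over [0-1 ALLOC][2-3 FREE][4-11 ALLOC][12-26 ALLOC][27-38 FREE] -> 2

Answer: 2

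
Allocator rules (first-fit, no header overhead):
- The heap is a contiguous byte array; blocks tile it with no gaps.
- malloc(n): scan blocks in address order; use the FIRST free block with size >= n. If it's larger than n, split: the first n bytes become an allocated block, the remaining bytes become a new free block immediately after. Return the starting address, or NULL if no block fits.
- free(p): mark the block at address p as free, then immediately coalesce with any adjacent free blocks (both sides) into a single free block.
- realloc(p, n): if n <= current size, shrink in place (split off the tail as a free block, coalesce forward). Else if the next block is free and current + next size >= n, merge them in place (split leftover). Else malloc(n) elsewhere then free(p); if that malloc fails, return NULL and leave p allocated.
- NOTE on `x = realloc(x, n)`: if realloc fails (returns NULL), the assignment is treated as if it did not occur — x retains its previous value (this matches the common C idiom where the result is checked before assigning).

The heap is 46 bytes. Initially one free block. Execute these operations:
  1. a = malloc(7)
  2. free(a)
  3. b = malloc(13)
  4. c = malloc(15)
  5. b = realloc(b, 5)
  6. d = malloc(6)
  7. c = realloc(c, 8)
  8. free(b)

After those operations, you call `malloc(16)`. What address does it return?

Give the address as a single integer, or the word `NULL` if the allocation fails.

Answer: 21

Derivation:
Op 1: a = malloc(7) -> a = 0; heap: [0-6 ALLOC][7-45 FREE]
Op 2: free(a) -> (freed a); heap: [0-45 FREE]
Op 3: b = malloc(13) -> b = 0; heap: [0-12 ALLOC][13-45 FREE]
Op 4: c = malloc(15) -> c = 13; heap: [0-12 ALLOC][13-27 ALLOC][28-45 FREE]
Op 5: b = realloc(b, 5) -> b = 0; heap: [0-4 ALLOC][5-12 FREE][13-27 ALLOC][28-45 FREE]
Op 6: d = malloc(6) -> d = 5; heap: [0-4 ALLOC][5-10 ALLOC][11-12 FREE][13-27 ALLOC][28-45 FREE]
Op 7: c = realloc(c, 8) -> c = 13; heap: [0-4 ALLOC][5-10 ALLOC][11-12 FREE][13-20 ALLOC][21-45 FREE]
Op 8: free(b) -> (freed b); heap: [0-4 FREE][5-10 ALLOC][11-12 FREE][13-20 ALLOC][21-45 FREE]
malloc(16): first-fit scan over [0-4 FREE][5-10 ALLOC][11-12 FREE][13-20 ALLOC][21-45 FREE] -> 21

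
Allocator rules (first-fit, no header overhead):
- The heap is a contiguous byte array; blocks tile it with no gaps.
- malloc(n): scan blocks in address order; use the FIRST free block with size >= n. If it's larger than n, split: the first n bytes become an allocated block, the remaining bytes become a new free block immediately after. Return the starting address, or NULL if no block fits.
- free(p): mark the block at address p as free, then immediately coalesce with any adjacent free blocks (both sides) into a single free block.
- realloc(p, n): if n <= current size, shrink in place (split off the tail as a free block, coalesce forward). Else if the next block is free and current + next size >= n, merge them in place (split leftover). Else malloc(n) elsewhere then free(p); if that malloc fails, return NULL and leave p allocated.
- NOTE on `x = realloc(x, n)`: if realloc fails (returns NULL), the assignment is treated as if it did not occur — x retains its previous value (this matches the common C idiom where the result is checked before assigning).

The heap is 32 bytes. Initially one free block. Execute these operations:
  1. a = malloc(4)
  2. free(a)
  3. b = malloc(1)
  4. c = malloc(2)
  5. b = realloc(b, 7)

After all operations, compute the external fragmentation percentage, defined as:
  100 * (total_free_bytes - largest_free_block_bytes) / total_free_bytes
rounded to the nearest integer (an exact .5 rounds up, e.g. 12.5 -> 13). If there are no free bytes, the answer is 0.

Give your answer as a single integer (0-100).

Answer: 4

Derivation:
Op 1: a = malloc(4) -> a = 0; heap: [0-3 ALLOC][4-31 FREE]
Op 2: free(a) -> (freed a); heap: [0-31 FREE]
Op 3: b = malloc(1) -> b = 0; heap: [0-0 ALLOC][1-31 FREE]
Op 4: c = malloc(2) -> c = 1; heap: [0-0 ALLOC][1-2 ALLOC][3-31 FREE]
Op 5: b = realloc(b, 7) -> b = 3; heap: [0-0 FREE][1-2 ALLOC][3-9 ALLOC][10-31 FREE]
Free blocks: [1 22] total_free=23 largest=22 -> 100*(23-22)/23 = 100/23 ≈ 4.348 -> rounds to 4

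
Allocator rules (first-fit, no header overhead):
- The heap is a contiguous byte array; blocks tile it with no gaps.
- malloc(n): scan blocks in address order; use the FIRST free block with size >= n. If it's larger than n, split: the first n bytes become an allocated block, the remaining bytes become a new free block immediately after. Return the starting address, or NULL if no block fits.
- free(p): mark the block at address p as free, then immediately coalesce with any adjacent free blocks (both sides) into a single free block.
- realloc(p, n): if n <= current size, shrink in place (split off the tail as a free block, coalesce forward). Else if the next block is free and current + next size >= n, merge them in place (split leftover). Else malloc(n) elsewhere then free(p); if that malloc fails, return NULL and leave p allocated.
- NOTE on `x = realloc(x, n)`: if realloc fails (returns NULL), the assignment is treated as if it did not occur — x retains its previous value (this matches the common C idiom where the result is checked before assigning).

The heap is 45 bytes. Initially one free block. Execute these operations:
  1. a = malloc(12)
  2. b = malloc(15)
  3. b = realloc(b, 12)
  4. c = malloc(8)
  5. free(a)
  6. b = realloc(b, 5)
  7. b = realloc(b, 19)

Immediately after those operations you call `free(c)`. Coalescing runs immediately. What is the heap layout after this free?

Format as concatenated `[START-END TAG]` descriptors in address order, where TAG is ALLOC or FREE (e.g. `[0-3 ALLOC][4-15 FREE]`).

Answer: [0-11 FREE][12-16 ALLOC][17-44 FREE]

Derivation:
Op 1: a = malloc(12) -> a = 0; heap: [0-11 ALLOC][12-44 FREE]
Op 2: b = malloc(15) -> b = 12; heap: [0-11 ALLOC][12-26 ALLOC][27-44 FREE]
Op 3: b = realloc(b, 12) -> b = 12; heap: [0-11 ALLOC][12-23 ALLOC][24-44 FREE]
Op 4: c = malloc(8) -> c = 24; heap: [0-11 ALLOC][12-23 ALLOC][24-31 ALLOC][32-44 FREE]
Op 5: free(a) -> (freed a); heap: [0-11 FREE][12-23 ALLOC][24-31 ALLOC][32-44 FREE]
Op 6: b = realloc(b, 5) -> b = 12; heap: [0-11 FREE][12-16 ALLOC][17-23 FREE][24-31 ALLOC][32-44 FREE]
Op 7: b = realloc(b, 19) -> NULL (b unchanged); heap: [0-11 FREE][12-16 ALLOC][17-23 FREE][24-31 ALLOC][32-44 FREE]
free(c): c = 24 -> block [24-31 ALLOC]; mark free, coalesce with adjacent free neighbors -> [0-11 FREE][12-16 ALLOC][17-44 FREE]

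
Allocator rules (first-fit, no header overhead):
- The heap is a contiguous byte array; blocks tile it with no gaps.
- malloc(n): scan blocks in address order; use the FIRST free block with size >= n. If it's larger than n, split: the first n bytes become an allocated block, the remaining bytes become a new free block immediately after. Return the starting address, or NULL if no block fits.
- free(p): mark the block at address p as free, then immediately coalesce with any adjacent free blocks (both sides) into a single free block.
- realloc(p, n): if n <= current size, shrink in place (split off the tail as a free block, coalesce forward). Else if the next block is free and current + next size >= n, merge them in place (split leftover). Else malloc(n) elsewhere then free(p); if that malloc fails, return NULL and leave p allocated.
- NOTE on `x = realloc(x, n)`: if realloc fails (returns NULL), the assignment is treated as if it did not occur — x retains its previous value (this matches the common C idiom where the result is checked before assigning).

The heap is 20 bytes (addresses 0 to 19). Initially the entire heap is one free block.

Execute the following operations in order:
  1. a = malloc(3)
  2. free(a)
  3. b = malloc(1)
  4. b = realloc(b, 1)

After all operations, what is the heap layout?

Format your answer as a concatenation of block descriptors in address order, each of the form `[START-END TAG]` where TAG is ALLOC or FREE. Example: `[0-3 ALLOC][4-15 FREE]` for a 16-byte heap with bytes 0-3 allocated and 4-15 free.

Answer: [0-0 ALLOC][1-19 FREE]

Derivation:
Op 1: a = malloc(3) -> a = 0; heap: [0-2 ALLOC][3-19 FREE]
Op 2: free(a) -> (freed a); heap: [0-19 FREE]
Op 3: b = malloc(1) -> b = 0; heap: [0-0 ALLOC][1-19 FREE]
Op 4: b = realloc(b, 1) -> b = 0; heap: [0-0 ALLOC][1-19 FREE]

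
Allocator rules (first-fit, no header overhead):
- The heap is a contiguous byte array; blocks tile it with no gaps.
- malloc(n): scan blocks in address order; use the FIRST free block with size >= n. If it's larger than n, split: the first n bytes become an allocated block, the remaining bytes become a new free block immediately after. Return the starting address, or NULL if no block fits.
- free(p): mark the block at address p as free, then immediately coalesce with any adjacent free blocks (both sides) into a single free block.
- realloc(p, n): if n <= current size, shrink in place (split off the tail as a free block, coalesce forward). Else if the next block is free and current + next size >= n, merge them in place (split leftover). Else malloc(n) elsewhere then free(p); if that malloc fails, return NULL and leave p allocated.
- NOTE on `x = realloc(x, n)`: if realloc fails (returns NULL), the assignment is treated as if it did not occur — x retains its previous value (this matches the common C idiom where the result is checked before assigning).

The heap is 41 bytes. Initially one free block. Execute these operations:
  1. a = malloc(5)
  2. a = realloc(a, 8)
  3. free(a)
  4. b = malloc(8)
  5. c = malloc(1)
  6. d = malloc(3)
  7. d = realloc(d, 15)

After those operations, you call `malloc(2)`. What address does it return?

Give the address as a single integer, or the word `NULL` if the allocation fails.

Answer: 24

Derivation:
Op 1: a = malloc(5) -> a = 0; heap: [0-4 ALLOC][5-40 FREE]
Op 2: a = realloc(a, 8) -> a = 0; heap: [0-7 ALLOC][8-40 FREE]
Op 3: free(a) -> (freed a); heap: [0-40 FREE]
Op 4: b = malloc(8) -> b = 0; heap: [0-7 ALLOC][8-40 FREE]
Op 5: c = malloc(1) -> c = 8; heap: [0-7 ALLOC][8-8 ALLOC][9-40 FREE]
Op 6: d = malloc(3) -> d = 9; heap: [0-7 ALLOC][8-8 ALLOC][9-11 ALLOC][12-40 FREE]
Op 7: d = realloc(d, 15) -> d = 9; heap: [0-7 ALLOC][8-8 ALLOC][9-23 ALLOC][24-40 FREE]
malloc(2): first-fit scan over [0-7 ALLOC][8-8 ALLOC][9-23 ALLOC][24-40 FREE] -> 24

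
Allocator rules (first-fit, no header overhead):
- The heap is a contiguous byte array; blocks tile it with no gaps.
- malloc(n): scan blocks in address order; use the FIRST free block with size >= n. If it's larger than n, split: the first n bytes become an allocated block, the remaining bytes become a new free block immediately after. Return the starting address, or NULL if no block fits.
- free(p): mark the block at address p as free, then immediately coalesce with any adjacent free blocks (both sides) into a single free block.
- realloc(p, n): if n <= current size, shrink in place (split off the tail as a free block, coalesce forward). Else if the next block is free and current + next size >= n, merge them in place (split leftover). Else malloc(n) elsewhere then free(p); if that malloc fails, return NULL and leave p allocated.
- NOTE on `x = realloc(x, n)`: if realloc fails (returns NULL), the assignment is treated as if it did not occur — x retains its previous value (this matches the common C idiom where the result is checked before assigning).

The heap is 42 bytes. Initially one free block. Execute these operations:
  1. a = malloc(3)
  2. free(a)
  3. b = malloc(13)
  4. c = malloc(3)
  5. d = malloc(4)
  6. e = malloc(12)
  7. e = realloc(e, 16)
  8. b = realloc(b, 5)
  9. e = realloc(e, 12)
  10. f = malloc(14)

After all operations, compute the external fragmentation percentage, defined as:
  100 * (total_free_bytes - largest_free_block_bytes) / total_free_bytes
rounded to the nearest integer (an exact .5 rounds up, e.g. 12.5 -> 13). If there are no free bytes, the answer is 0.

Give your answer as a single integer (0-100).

Op 1: a = malloc(3) -> a = 0; heap: [0-2 ALLOC][3-41 FREE]
Op 2: free(a) -> (freed a); heap: [0-41 FREE]
Op 3: b = malloc(13) -> b = 0; heap: [0-12 ALLOC][13-41 FREE]
Op 4: c = malloc(3) -> c = 13; heap: [0-12 ALLOC][13-15 ALLOC][16-41 FREE]
Op 5: d = malloc(4) -> d = 16; heap: [0-12 ALLOC][13-15 ALLOC][16-19 ALLOC][20-41 FREE]
Op 6: e = malloc(12) -> e = 20; heap: [0-12 ALLOC][13-15 ALLOC][16-19 ALLOC][20-31 ALLOC][32-41 FREE]
Op 7: e = realloc(e, 16) -> e = 20; heap: [0-12 ALLOC][13-15 ALLOC][16-19 ALLOC][20-35 ALLOC][36-41 FREE]
Op 8: b = realloc(b, 5) -> b = 0; heap: [0-4 ALLOC][5-12 FREE][13-15 ALLOC][16-19 ALLOC][20-35 ALLOC][36-41 FREE]
Op 9: e = realloc(e, 12) -> e = 20; heap: [0-4 ALLOC][5-12 FREE][13-15 ALLOC][16-19 ALLOC][20-31 ALLOC][32-41 FREE]
Op 10: f = malloc(14) -> f = NULL; heap: [0-4 ALLOC][5-12 FREE][13-15 ALLOC][16-19 ALLOC][20-31 ALLOC][32-41 FREE]
Free blocks: [8 10] total_free=18 largest=10 -> 100*(18-10)/18 = 800/18 ≈ 44.444 -> rounds to 44

Answer: 44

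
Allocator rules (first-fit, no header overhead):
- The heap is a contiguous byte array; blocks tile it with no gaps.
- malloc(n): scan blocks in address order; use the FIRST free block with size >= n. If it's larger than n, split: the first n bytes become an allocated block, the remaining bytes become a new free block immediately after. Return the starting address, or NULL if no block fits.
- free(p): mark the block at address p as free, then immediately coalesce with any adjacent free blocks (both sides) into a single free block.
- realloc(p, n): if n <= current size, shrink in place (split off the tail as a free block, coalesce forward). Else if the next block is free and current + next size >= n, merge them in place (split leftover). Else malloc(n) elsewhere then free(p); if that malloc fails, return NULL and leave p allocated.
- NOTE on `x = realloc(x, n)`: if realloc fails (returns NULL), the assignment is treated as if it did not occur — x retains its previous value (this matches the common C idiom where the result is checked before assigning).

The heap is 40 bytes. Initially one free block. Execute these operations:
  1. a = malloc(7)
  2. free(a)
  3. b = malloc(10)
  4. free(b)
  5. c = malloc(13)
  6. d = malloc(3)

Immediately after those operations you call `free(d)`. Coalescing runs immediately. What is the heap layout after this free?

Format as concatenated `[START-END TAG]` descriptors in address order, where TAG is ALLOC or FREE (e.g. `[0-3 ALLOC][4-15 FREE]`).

Op 1: a = malloc(7) -> a = 0; heap: [0-6 ALLOC][7-39 FREE]
Op 2: free(a) -> (freed a); heap: [0-39 FREE]
Op 3: b = malloc(10) -> b = 0; heap: [0-9 ALLOC][10-39 FREE]
Op 4: free(b) -> (freed b); heap: [0-39 FREE]
Op 5: c = malloc(13) -> c = 0; heap: [0-12 ALLOC][13-39 FREE]
Op 6: d = malloc(3) -> d = 13; heap: [0-12 ALLOC][13-15 ALLOC][16-39 FREE]
free(d): d = 13 -> block [13-15 ALLOC]; mark free, coalesce with adjacent free neighbors -> [0-12 ALLOC][13-39 FREE]

Answer: [0-12 ALLOC][13-39 FREE]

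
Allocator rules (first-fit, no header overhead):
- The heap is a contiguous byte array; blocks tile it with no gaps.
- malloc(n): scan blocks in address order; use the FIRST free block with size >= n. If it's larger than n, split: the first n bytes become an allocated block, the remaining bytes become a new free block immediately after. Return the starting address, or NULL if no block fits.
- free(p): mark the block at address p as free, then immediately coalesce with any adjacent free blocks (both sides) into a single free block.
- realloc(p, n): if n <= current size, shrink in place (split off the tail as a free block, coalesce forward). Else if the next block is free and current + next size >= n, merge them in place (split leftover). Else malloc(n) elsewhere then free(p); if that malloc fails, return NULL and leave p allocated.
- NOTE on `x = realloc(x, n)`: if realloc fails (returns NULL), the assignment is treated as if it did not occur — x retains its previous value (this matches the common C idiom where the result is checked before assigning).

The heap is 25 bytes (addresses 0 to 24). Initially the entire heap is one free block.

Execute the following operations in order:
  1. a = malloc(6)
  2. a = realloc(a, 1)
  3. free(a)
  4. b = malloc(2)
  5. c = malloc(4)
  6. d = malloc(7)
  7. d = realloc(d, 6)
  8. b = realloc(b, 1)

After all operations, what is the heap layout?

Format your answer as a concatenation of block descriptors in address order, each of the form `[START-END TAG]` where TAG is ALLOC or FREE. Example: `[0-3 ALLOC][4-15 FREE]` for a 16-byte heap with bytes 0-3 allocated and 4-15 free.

Op 1: a = malloc(6) -> a = 0; heap: [0-5 ALLOC][6-24 FREE]
Op 2: a = realloc(a, 1) -> a = 0; heap: [0-0 ALLOC][1-24 FREE]
Op 3: free(a) -> (freed a); heap: [0-24 FREE]
Op 4: b = malloc(2) -> b = 0; heap: [0-1 ALLOC][2-24 FREE]
Op 5: c = malloc(4) -> c = 2; heap: [0-1 ALLOC][2-5 ALLOC][6-24 FREE]
Op 6: d = malloc(7) -> d = 6; heap: [0-1 ALLOC][2-5 ALLOC][6-12 ALLOC][13-24 FREE]
Op 7: d = realloc(d, 6) -> d = 6; heap: [0-1 ALLOC][2-5 ALLOC][6-11 ALLOC][12-24 FREE]
Op 8: b = realloc(b, 1) -> b = 0; heap: [0-0 ALLOC][1-1 FREE][2-5 ALLOC][6-11 ALLOC][12-24 FREE]

Answer: [0-0 ALLOC][1-1 FREE][2-5 ALLOC][6-11 ALLOC][12-24 FREE]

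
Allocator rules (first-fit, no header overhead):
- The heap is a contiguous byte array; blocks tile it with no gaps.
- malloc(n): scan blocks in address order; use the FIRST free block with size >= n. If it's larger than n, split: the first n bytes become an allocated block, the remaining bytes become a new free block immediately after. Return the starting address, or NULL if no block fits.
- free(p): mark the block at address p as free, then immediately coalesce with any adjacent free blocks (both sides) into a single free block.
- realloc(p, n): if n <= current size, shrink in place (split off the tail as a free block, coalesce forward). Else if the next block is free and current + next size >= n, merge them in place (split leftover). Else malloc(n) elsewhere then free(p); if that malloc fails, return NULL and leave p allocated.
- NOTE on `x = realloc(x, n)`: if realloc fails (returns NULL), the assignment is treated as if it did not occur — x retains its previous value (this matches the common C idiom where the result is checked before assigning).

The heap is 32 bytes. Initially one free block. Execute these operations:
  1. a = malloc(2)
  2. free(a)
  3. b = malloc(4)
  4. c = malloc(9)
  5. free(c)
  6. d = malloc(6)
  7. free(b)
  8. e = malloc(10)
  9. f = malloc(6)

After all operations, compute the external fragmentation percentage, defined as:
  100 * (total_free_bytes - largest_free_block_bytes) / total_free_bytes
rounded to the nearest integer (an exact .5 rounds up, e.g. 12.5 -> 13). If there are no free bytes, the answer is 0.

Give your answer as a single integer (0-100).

Answer: 40

Derivation:
Op 1: a = malloc(2) -> a = 0; heap: [0-1 ALLOC][2-31 FREE]
Op 2: free(a) -> (freed a); heap: [0-31 FREE]
Op 3: b = malloc(4) -> b = 0; heap: [0-3 ALLOC][4-31 FREE]
Op 4: c = malloc(9) -> c = 4; heap: [0-3 ALLOC][4-12 ALLOC][13-31 FREE]
Op 5: free(c) -> (freed c); heap: [0-3 ALLOC][4-31 FREE]
Op 6: d = malloc(6) -> d = 4; heap: [0-3 ALLOC][4-9 ALLOC][10-31 FREE]
Op 7: free(b) -> (freed b); heap: [0-3 FREE][4-9 ALLOC][10-31 FREE]
Op 8: e = malloc(10) -> e = 10; heap: [0-3 FREE][4-9 ALLOC][10-19 ALLOC][20-31 FREE]
Op 9: f = malloc(6) -> f = 20; heap: [0-3 FREE][4-9 ALLOC][10-19 ALLOC][20-25 ALLOC][26-31 FREE]
Free blocks: [4 6] total_free=10 largest=6 -> 100*(10-6)/10 = 400/10 = 40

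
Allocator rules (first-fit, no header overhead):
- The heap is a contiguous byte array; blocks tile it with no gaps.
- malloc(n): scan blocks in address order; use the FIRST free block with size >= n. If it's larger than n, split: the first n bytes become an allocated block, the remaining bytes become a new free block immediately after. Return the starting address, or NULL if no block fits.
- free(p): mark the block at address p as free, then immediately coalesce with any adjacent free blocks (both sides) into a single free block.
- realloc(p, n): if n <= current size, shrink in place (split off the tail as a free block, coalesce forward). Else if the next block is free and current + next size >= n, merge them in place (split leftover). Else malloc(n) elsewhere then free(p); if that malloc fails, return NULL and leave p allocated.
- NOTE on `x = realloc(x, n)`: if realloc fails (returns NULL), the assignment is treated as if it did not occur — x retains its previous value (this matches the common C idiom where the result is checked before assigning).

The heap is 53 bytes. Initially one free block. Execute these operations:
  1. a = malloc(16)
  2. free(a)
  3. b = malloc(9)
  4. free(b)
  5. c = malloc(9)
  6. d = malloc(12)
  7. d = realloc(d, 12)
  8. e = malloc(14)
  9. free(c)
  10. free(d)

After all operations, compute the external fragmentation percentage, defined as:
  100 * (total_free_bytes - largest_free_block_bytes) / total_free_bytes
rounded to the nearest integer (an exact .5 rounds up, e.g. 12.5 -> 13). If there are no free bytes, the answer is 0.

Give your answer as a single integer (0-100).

Op 1: a = malloc(16) -> a = 0; heap: [0-15 ALLOC][16-52 FREE]
Op 2: free(a) -> (freed a); heap: [0-52 FREE]
Op 3: b = malloc(9) -> b = 0; heap: [0-8 ALLOC][9-52 FREE]
Op 4: free(b) -> (freed b); heap: [0-52 FREE]
Op 5: c = malloc(9) -> c = 0; heap: [0-8 ALLOC][9-52 FREE]
Op 6: d = malloc(12) -> d = 9; heap: [0-8 ALLOC][9-20 ALLOC][21-52 FREE]
Op 7: d = realloc(d, 12) -> d = 9; heap: [0-8 ALLOC][9-20 ALLOC][21-52 FREE]
Op 8: e = malloc(14) -> e = 21; heap: [0-8 ALLOC][9-20 ALLOC][21-34 ALLOC][35-52 FREE]
Op 9: free(c) -> (freed c); heap: [0-8 FREE][9-20 ALLOC][21-34 ALLOC][35-52 FREE]
Op 10: free(d) -> (freed d); heap: [0-20 FREE][21-34 ALLOC][35-52 FREE]
Free blocks: [21 18] total_free=39 largest=21 -> 100*(39-21)/39 = 1800/39 ≈ 46.154 -> rounds to 46

Answer: 46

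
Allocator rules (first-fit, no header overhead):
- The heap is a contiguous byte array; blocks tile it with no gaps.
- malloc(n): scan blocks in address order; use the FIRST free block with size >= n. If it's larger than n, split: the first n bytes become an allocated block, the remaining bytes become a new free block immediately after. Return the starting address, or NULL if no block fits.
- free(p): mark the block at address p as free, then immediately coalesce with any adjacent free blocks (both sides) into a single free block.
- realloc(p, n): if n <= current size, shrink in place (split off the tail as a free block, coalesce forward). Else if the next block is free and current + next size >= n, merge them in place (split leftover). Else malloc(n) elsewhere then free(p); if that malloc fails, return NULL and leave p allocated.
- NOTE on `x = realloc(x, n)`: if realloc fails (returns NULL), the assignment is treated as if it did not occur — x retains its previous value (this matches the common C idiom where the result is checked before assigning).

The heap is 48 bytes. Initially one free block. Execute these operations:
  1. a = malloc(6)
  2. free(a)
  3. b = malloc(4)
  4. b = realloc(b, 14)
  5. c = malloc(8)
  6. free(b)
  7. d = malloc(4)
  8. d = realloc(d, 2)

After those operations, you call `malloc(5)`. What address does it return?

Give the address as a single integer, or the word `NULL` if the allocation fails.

Answer: 2

Derivation:
Op 1: a = malloc(6) -> a = 0; heap: [0-5 ALLOC][6-47 FREE]
Op 2: free(a) -> (freed a); heap: [0-47 FREE]
Op 3: b = malloc(4) -> b = 0; heap: [0-3 ALLOC][4-47 FREE]
Op 4: b = realloc(b, 14) -> b = 0; heap: [0-13 ALLOC][14-47 FREE]
Op 5: c = malloc(8) -> c = 14; heap: [0-13 ALLOC][14-21 ALLOC][22-47 FREE]
Op 6: free(b) -> (freed b); heap: [0-13 FREE][14-21 ALLOC][22-47 FREE]
Op 7: d = malloc(4) -> d = 0; heap: [0-3 ALLOC][4-13 FREE][14-21 ALLOC][22-47 FREE]
Op 8: d = realloc(d, 2) -> d = 0; heap: [0-1 ALLOC][2-13 FREE][14-21 ALLOC][22-47 FREE]
malloc(5): first-fit scan over [0-1 ALLOC][2-13 FREE][14-21 ALLOC][22-47 FREE] -> 2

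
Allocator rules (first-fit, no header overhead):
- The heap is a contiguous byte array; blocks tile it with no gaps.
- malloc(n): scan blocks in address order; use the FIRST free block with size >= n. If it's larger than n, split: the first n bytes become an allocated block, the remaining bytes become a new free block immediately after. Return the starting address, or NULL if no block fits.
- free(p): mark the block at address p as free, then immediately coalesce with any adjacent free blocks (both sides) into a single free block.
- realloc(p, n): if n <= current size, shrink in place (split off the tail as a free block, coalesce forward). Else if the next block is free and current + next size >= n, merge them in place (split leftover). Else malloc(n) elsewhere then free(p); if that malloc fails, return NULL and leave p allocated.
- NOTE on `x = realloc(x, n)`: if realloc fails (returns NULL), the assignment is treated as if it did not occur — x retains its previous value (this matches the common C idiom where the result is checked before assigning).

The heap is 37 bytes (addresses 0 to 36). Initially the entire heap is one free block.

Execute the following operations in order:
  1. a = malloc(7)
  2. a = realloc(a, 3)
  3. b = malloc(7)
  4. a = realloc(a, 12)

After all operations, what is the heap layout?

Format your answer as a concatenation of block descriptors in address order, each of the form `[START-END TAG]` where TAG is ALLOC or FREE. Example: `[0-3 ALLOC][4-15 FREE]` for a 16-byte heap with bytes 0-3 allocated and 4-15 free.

Answer: [0-2 FREE][3-9 ALLOC][10-21 ALLOC][22-36 FREE]

Derivation:
Op 1: a = malloc(7) -> a = 0; heap: [0-6 ALLOC][7-36 FREE]
Op 2: a = realloc(a, 3) -> a = 0; heap: [0-2 ALLOC][3-36 FREE]
Op 3: b = malloc(7) -> b = 3; heap: [0-2 ALLOC][3-9 ALLOC][10-36 FREE]
Op 4: a = realloc(a, 12) -> a = 10; heap: [0-2 FREE][3-9 ALLOC][10-21 ALLOC][22-36 FREE]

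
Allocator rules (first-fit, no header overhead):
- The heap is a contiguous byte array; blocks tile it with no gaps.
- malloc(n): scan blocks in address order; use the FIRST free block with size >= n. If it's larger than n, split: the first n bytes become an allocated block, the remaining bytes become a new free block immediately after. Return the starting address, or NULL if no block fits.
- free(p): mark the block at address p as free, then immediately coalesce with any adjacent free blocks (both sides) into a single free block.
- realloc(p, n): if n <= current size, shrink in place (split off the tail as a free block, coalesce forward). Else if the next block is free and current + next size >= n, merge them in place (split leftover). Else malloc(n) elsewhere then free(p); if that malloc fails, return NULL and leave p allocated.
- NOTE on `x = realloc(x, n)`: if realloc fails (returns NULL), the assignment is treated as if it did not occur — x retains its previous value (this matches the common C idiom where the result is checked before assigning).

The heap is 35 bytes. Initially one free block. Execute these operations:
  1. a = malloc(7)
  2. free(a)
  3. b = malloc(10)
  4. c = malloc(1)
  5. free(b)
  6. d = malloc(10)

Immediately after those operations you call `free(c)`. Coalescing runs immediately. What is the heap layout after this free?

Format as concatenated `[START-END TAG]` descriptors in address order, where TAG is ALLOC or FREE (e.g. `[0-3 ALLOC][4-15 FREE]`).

Answer: [0-9 ALLOC][10-34 FREE]

Derivation:
Op 1: a = malloc(7) -> a = 0; heap: [0-6 ALLOC][7-34 FREE]
Op 2: free(a) -> (freed a); heap: [0-34 FREE]
Op 3: b = malloc(10) -> b = 0; heap: [0-9 ALLOC][10-34 FREE]
Op 4: c = malloc(1) -> c = 10; heap: [0-9 ALLOC][10-10 ALLOC][11-34 FREE]
Op 5: free(b) -> (freed b); heap: [0-9 FREE][10-10 ALLOC][11-34 FREE]
Op 6: d = malloc(10) -> d = 0; heap: [0-9 ALLOC][10-10 ALLOC][11-34 FREE]
free(c): c = 10 -> block [10-10 ALLOC]; mark free, coalesce with adjacent free neighbors -> [0-9 ALLOC][10-34 FREE]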